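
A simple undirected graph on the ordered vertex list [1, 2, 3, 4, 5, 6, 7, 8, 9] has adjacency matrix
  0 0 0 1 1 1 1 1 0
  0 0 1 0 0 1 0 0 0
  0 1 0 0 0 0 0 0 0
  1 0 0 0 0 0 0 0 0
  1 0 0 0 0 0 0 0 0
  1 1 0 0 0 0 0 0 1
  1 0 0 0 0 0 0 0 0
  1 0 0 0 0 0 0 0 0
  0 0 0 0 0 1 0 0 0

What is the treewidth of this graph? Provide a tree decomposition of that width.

The largest bag has 2 vertices, giving width 1; this decomposition certifies tw(G) ≤ 1. G has an edge, so its treewidth is at least 1. The upper and lower bounds meet at 1, so that is the treewidth.

Treewidth 1.
One optimal decomposition is:
Bags: B1 = {2, 6}  B2 = {6, 9}  B3 = {1, 6}  B4 = {1, 5}  B5 = {1, 7}  B6 = {1, 4}  B7 = {1, 8}  B8 = {2, 3}
Tree: B1–B2, B1–B3, B3–B4, B4–B5, B3–B6, B3–B7, B1–B8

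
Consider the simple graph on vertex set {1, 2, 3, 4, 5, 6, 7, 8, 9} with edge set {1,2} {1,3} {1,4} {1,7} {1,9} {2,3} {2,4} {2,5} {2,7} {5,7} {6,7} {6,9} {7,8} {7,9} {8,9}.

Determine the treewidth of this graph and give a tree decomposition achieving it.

Treewidth 2.
One optimal decomposition is:
Bags: B1 = {1, 2, 7}  B2 = {1, 2, 4}  B3 = {2, 5, 7}  B4 = {1, 7, 9}  B5 = {1, 2, 3}  B6 = {7, 8, 9}  B7 = {6, 7, 9}
Tree: B1–B2, B1–B3, B1–B4, B1–B5, B4–B6, B6–B7

The largest bag has 3 vertices, giving width 2; this decomposition certifies tw(G) ≤ 2. On the other hand G contains the 3-clique {1, 2, 3}. A clique must lie in a single bag of any decomposition, so no decomposition can have width below 2. The upper and lower bounds meet at 2, so that is the treewidth.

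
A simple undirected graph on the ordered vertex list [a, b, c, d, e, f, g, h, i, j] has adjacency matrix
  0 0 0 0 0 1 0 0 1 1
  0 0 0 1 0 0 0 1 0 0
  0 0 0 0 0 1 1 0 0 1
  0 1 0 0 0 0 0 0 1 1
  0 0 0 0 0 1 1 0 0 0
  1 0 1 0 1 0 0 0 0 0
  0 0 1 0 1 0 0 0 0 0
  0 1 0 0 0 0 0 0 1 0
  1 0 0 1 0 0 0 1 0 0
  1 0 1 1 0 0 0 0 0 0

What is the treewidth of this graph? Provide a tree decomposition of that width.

Every bag has size at most 3, so the width is 3 − 1 = 2 and tw(G) ≤ 2. Since e–g–c–f–e is a cycle in G, G is not acyclic. Forests are exactly the graphs of treewidth ≤ 1, so tw(G) ≥ 2. Combining the bounds, tw(G) = 2.

Treewidth 2.
One optimal decomposition is:
Bags: B1 = {e, f, g}  B2 = {c, f, g}  B3 = {a, c, f}  B4 = {a, c, j}  B5 = {a, i, j}  B6 = {d, i, j}  B7 = {d, h, i}  B8 = {b, d, h}
Tree: B1–B2, B2–B3, B3–B4, B4–B5, B5–B6, B6–B7, B7–B8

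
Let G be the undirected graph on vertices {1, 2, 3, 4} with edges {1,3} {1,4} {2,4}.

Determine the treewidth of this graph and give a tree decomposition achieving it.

Every bag has size at most 2, so the width is 2 − 1 = 1 and tw(G) ≤ 1. Any graph with an edge has treewidth ≥ 1, and G has the edge 3–1. Hence tw(G) = 1 exactly.

Treewidth 1.
One such decomposition:
Bags: B1 = {1, 3}  B2 = {1, 4}  B3 = {2, 4}
Tree: B1–B2, B2–B3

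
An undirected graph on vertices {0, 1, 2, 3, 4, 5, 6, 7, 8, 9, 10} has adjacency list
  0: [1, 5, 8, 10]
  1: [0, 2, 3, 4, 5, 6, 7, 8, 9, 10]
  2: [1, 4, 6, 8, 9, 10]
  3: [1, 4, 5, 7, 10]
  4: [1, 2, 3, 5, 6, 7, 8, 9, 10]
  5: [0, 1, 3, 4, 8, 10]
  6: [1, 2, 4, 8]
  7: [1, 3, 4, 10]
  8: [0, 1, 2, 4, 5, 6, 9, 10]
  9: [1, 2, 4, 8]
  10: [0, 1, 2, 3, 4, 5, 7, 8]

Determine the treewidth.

A width-4 tree decomposition is:
Bags: B1 = {1, 3, 4, 5, 10}  B2 = {1, 4, 5, 8, 10}  B3 = {1, 2, 4, 8, 10}  B4 = {0, 1, 5, 8, 10}  B5 = {1, 3, 4, 7, 10}  B6 = {1, 2, 4, 6, 8}  B7 = {1, 2, 4, 8, 9}
Tree: B1–B2, B2–B3, B2–B4, B1–B5, B3–B6, B6–B7
Each bag holds 5 vertices, so the decomposition has width 4, which upper-bounds the treewidth. For the lower bound, the 5 vertices {0, 1, 5, 8, 10} are pairwise adjacent, and any tree decomposition puts a clique entirely inside one bag — forcing width ≥ 4. The upper and lower bounds meet at 4, so that is the treewidth.

4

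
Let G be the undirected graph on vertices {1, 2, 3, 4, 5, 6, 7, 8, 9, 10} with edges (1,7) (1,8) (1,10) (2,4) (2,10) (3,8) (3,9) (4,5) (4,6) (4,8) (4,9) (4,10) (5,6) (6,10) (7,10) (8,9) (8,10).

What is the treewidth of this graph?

A width-2 tree decomposition is:
Bags: B1 = {1, 8, 10}  B2 = {1, 7, 10}  B3 = {4, 8, 10}  B4 = {2, 4, 10}  B5 = {4, 8, 9}  B6 = {4, 6, 10}  B7 = {3, 8, 9}  B8 = {4, 5, 6}
Tree: B1–B2, B1–B3, B3–B4, B3–B5, B4–B6, B5–B7, B6–B8
Each bag holds 3 vertices, so the decomposition has width 2, which upper-bounds the treewidth. On the other hand G contains the 3-clique {1, 8, 10}. A clique must lie in a single bag of any decomposition, so no decomposition can have width below 2. Hence tw(G) = 2 exactly.

2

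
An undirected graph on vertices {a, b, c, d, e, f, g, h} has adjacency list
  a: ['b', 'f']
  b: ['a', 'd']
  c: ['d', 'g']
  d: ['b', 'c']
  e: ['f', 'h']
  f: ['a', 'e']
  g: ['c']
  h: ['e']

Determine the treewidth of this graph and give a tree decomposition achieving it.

Each bag holds 2 vertices, so the decomposition has width 1, which upper-bounds the treewidth. Since G has at least one edge (e.g. g–c), it is not an edgeless graph, so tw(G) ≥ 1. Combining the bounds, tw(G) = 1.

Treewidth 1.
One such decomposition:
Bags: B1 = {c, g}  B2 = {c, d}  B3 = {b, d}  B4 = {a, b}  B5 = {a, f}  B6 = {e, f}  B7 = {e, h}
Tree: B1–B2, B2–B3, B3–B4, B4–B5, B5–B6, B6–B7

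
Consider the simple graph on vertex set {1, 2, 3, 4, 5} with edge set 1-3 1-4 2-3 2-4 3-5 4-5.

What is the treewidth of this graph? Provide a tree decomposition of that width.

Treewidth 2.
Bags: B1 = {1, 3, 4}  B2 = {2, 3, 4}  B3 = {3, 4, 5}
Tree: B1–B2, B2–B3

The largest bag has 3 vertices, giving width 2; this decomposition certifies tw(G) ≤ 2. Since 1–4–2–3–1 is a cycle in G, G is not acyclic. Forests are exactly the graphs of treewidth ≤ 1, so tw(G) ≥ 2. Hence tw(G) = 2 exactly.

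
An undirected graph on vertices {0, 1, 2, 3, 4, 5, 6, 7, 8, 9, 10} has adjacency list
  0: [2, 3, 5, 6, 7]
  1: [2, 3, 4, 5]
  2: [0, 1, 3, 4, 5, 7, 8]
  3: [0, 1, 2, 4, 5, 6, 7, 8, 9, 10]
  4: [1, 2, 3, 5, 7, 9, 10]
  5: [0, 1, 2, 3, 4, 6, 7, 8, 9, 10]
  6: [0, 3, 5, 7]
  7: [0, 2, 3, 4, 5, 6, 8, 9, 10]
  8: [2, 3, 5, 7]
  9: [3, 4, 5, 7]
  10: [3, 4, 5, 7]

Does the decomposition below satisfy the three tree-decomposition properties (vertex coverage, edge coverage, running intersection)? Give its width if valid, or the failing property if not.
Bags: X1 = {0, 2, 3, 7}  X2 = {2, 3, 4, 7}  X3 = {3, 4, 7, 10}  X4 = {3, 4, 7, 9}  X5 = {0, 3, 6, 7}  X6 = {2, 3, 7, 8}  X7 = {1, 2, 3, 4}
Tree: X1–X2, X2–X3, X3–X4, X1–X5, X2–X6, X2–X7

A tree decomposition must satisfy three properties: every vertex lies in some bag; for every edge, both endpoints lie together in some bag; and for every vertex, the bags containing it form a connected subtree. Here vertex 5 appears in no bag, so the decomposition is invalid.

No — vertex 5 appears in no bag.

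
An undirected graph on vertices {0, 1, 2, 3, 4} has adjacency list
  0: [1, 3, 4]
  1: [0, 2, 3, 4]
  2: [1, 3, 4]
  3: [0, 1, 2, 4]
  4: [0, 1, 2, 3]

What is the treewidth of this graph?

3

A width-3 tree decomposition is:
Bags: B1 = {1, 2, 3, 4}  B2 = {0, 1, 3, 4}
Tree: B1–B2
The largest bag has 4 vertices, giving width 3; this decomposition certifies tw(G) ≤ 3. Conversely, {0, 1, 3, 4} is a clique of size 4, and the vertices of any clique must share a bag in every tree decomposition; so some bag has ≥ 4 vertices and tw(G) ≥ 3. The upper and lower bounds meet at 3, so that is the treewidth.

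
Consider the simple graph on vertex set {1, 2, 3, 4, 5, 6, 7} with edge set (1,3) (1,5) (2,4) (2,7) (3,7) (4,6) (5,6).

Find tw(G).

A width-2 tree decomposition is:
Bags: B1 = {2, 3, 7}  B2 = {2, 3, 4}  B3 = {3, 4, 6}  B4 = {3, 5, 6}  B5 = {1, 3, 5}
Tree: B1–B2, B2–B3, B3–B4, B4–B5
Every bag has size at most 3, so the width is 3 − 1 = 2 and tw(G) ≤ 2. Since 3–7–2–4–6–5–1–3 is a cycle in G, G is not acyclic. Forests are exactly the graphs of treewidth ≤ 1, so tw(G) ≥ 2. Combining the bounds, tw(G) = 2.

2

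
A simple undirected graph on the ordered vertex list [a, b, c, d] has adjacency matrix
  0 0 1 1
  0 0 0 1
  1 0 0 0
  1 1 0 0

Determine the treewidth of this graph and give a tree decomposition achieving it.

Treewidth 1.
One optimal decomposition is:
Bags: B1 = {b, d}  B2 = {a, d}  B3 = {a, c}
Tree: B1–B2, B2–B3

Every bag has size at most 2, so the width is 2 − 1 = 1 and tw(G) ≤ 1. G has an edge, so its treewidth is at least 1. Combining the bounds, tw(G) = 1.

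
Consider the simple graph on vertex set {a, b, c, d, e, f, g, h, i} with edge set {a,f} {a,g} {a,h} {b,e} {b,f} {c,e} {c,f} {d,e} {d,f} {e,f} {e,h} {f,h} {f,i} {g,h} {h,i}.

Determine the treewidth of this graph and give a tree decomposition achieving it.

Each bag holds 3 vertices, so the decomposition has width 2, which upper-bounds the treewidth. On the other hand G contains the 3-clique {a, g, h}. A clique must lie in a single bag of any decomposition, so no decomposition can have width below 2. Therefore the treewidth is 2.

Treewidth 2.
One optimal decomposition is:
Bags: B1 = {e, f, h}  B2 = {d, e, f}  B3 = {a, f, h}  B4 = {b, e, f}  B5 = {f, h, i}  B6 = {a, g, h}  B7 = {c, e, f}
Tree: B1–B2, B1–B3, B1–B4, B3–B5, B3–B6, B2–B7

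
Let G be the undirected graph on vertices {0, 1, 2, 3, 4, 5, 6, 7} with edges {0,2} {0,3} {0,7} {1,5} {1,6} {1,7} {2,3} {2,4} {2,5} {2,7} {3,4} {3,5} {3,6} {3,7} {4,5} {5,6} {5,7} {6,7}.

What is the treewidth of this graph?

3

A width-3 tree decomposition is:
Bags: B1 = {2, 3, 5, 7}  B2 = {3, 5, 6, 7}  B3 = {2, 3, 4, 5}  B4 = {1, 5, 6, 7}  B5 = {0, 2, 3, 7}
Tree: B1–B2, B1–B3, B2–B4, B1–B5
Each bag holds 4 vertices, so the decomposition has width 3, which upper-bounds the treewidth. On the other hand G contains the 4-clique {1, 5, 6, 7}. A clique must lie in a single bag of any decomposition, so no decomposition can have width below 3. Hence tw(G) = 3 exactly.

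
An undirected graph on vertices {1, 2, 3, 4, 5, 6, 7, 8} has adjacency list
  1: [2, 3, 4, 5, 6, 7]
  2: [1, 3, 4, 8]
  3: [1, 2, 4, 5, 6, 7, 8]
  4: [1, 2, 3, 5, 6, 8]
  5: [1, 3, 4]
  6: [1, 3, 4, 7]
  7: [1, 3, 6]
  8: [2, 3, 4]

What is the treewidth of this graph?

3

A width-3 tree decomposition is:
Bags: B1 = {1, 2, 3, 4}  B2 = {1, 3, 4, 6}  B3 = {1, 3, 4, 5}  B4 = {1, 3, 6, 7}  B5 = {2, 3, 4, 8}
Tree: B1–B2, B2–B3, B2–B4, B1–B5
Each bag holds 4 vertices, so the decomposition has width 3, which upper-bounds the treewidth. Conversely, {2, 3, 4, 8} is a clique of size 4, and the vertices of any clique must share a bag in every tree decomposition; so some bag has ≥ 4 vertices and tw(G) ≥ 3. The upper and lower bounds meet at 3, so that is the treewidth.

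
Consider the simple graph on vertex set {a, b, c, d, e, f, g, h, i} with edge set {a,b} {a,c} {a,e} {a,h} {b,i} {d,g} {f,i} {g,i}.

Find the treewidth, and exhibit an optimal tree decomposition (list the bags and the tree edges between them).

Treewidth 1.
Bags: B1 = {g, i}  B2 = {b, i}  B3 = {a, b}  B4 = {a, c}  B5 = {f, i}  B6 = {a, h}  B7 = {d, g}  B8 = {a, e}
Tree: B1–B2, B2–B3, B3–B4, B2–B5, B3–B6, B1–B7, B6–B8

Every bag has size at most 2, so the width is 2 − 1 = 1 and tw(G) ≤ 1. Since G has at least one edge (e.g. i–g), it is not an edgeless graph, so tw(G) ≥ 1. The upper and lower bounds meet at 1, so that is the treewidth.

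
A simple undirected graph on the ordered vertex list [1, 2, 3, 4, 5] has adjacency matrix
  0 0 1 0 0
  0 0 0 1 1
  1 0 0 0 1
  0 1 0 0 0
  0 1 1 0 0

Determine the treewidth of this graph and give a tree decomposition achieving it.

The largest bag has 2 vertices, giving width 1; this decomposition certifies tw(G) ≤ 1. Any graph with an edge has treewidth ≥ 1, and G has the edge 1–3. Therefore the treewidth is 1.

Treewidth 1.
One such decomposition:
Bags: B1 = {1, 3}  B2 = {3, 5}  B3 = {2, 5}  B4 = {2, 4}
Tree: B1–B2, B2–B3, B3–B4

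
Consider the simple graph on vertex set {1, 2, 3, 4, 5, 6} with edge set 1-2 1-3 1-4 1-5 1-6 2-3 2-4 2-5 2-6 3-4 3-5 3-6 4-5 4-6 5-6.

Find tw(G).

A width-5 tree decomposition is:
Bags: B1 = {1, 2, 3, 4, 5, 6}
Tree: (single bag)
A single bag containing all 6 vertices is trivially a valid decomposition of width 5. For the lower bound, the 6 vertices {1, 2, 3, 4, 5, 6} are pairwise adjacent, and any tree decomposition puts a clique entirely inside one bag — forcing width ≥ 5. Combining the bounds, tw(G) = 5.

5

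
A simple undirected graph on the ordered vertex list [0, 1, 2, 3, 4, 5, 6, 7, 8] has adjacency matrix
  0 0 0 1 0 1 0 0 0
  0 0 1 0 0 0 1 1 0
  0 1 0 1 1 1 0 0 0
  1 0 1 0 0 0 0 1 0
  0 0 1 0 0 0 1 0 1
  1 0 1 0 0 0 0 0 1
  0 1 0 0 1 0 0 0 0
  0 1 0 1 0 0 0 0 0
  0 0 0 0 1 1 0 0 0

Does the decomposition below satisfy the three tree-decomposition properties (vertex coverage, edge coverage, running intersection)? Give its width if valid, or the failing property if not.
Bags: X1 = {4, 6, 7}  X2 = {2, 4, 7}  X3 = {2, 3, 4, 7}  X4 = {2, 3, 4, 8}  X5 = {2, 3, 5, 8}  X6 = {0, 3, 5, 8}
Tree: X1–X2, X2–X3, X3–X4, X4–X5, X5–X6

A tree decomposition must satisfy three properties: every vertex lies in some bag; for every edge, both endpoints lie together in some bag; and for every vertex, the bags containing it form a connected subtree. Here vertex 1 appears in no bag, so the decomposition is invalid.

No — vertex 1 appears in no bag.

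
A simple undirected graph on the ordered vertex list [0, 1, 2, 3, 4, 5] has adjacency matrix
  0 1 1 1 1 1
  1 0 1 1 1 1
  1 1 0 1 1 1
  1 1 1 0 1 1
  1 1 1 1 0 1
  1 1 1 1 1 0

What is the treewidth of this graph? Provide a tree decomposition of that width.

Treewidth 5.
One such decomposition:
Bags: B1 = {0, 1, 2, 3, 4, 5}
Tree: (single bag)

A single bag containing all 6 vertices is trivially a valid decomposition of width 5. For the lower bound, the 6 vertices {0, 1, 2, 3, 4, 5} are pairwise adjacent, and any tree decomposition puts a clique entirely inside one bag — forcing width ≥ 5. Combining the bounds, tw(G) = 5.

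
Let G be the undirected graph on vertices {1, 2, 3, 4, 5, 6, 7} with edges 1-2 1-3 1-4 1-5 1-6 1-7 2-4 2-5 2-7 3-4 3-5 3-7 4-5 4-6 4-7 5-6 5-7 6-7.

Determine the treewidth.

A width-4 tree decomposition is:
Bags: B1 = {1, 4, 5, 6, 7}  B2 = {1, 3, 4, 5, 7}  B3 = {1, 2, 4, 5, 7}
Tree: B1–B2, B2–B3
Each bag holds 5 vertices, so the decomposition has width 4, which upper-bounds the treewidth. On the other hand G contains the 5-clique {1, 2, 4, 5, 7}. A clique must lie in a single bag of any decomposition, so no decomposition can have width below 4. Therefore the treewidth is 4.

4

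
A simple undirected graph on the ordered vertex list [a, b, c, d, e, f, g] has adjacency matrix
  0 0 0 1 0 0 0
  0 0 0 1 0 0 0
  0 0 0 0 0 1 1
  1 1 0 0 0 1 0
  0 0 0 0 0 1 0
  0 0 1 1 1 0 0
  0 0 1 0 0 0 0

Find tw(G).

1

A width-1 tree decomposition is:
Bags: B1 = {b, d}  B2 = {d, f}  B3 = {a, d}  B4 = {e, f}  B5 = {c, f}  B6 = {c, g}
Tree: B1–B2, B2–B3, B2–B4, B2–B5, B5–B6
The largest bag has 2 vertices, giving width 1; this decomposition certifies tw(G) ≤ 1. Since G has at least one edge (e.g. b–d), it is not an edgeless graph, so tw(G) ≥ 1. Combining the bounds, tw(G) = 1.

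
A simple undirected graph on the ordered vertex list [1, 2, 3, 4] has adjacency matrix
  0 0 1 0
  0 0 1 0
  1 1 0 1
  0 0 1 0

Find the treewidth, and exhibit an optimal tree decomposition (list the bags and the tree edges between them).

Treewidth 1.
Bags: B1 = {3, 4}  B2 = {2, 3}  B3 = {1, 3}
Tree: B1–B2, B2–B3

Each bag holds 2 vertices, so the decomposition has width 1, which upper-bounds the treewidth. Any graph with an edge has treewidth ≥ 1, and G has the edge 3–4. The upper and lower bounds meet at 1, so that is the treewidth.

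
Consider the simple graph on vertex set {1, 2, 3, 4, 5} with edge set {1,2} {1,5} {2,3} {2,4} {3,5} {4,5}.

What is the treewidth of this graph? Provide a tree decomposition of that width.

Treewidth 2.
Bags: B1 = {1, 2, 5}  B2 = {2, 3, 5}  B3 = {2, 4, 5}
Tree: B1–B2, B2–B3

The largest bag has 3 vertices, giving width 2; this decomposition certifies tw(G) ≤ 2. The edges 5–1–2–3–5 form a cycle, so G is not a tree and its treewidth is at least 2. The upper and lower bounds meet at 2, so that is the treewidth.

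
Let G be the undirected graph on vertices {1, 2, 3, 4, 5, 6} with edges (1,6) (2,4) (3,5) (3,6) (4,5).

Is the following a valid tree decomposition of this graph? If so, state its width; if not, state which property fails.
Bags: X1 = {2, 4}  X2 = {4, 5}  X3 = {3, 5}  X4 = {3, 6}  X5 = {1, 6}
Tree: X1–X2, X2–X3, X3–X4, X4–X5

Yes; width 1.

Vertex coverage: the bags together contain {1, 2, 3, 4, 5, 6}, the full vertex set. Edge coverage: each edge of G has both endpoints in at least one bag. Running intersection: for every vertex, the bags containing it form a connected subtree. All three properties hold, so this is a valid tree decomposition of width max|bag| − 1 = 1, and hence tw(G) ≤ 1.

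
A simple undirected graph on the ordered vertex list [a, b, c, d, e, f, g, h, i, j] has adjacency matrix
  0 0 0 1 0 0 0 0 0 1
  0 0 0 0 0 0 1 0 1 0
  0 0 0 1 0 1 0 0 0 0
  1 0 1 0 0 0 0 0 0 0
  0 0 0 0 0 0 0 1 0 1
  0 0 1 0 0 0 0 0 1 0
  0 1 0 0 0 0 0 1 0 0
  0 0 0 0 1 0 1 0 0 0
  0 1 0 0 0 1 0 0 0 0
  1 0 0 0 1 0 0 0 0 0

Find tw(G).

2

A width-2 tree decomposition is:
Bags: B1 = {b, g, h}  B2 = {b, e, h}  B3 = {b, e, j}  B4 = {a, b, j}  B5 = {a, b, d}  B6 = {b, c, d}  B7 = {b, c, f}  B8 = {b, f, i}
Tree: B1–B2, B2–B3, B3–B4, B4–B5, B5–B6, B6–B7, B7–B8
Each bag holds 3 vertices, so the decomposition has width 2, which upper-bounds the treewidth. Since b–g–h–e–j–a–d–c–f–i–b is a cycle in G, G is not acyclic. Forests are exactly the graphs of treewidth ≤ 1, so tw(G) ≥ 2. The upper and lower bounds meet at 2, so that is the treewidth.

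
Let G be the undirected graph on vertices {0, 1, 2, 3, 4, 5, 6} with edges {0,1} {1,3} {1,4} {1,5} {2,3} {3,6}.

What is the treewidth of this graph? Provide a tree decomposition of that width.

Treewidth 1.
Bags: B1 = {1, 3}  B2 = {1, 4}  B3 = {3, 6}  B4 = {2, 3}  B5 = {0, 1}  B6 = {1, 5}
Tree: B1–B2, B1–B3, B3–B4, B1–B5, B2–B6

Every bag has size at most 2, so the width is 2 − 1 = 1 and tw(G) ≤ 1. Any graph with an edge has treewidth ≥ 1, and G has the edge 1–3. Hence tw(G) = 1 exactly.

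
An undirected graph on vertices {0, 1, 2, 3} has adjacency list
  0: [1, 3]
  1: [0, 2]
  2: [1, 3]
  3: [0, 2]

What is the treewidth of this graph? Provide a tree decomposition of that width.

The largest bag has 3 vertices, giving width 2; this decomposition certifies tw(G) ≤ 2. For the lower bound, G contains the cycle 2–1–0–3–2, so G is not a forest; only forests have treewidth ≤ 1, hence tw(G) ≥ 2. Therefore the treewidth is 2.

Treewidth 2.
One such decomposition:
Bags: B1 = {0, 1, 2}  B2 = {0, 2, 3}
Tree: B1–B2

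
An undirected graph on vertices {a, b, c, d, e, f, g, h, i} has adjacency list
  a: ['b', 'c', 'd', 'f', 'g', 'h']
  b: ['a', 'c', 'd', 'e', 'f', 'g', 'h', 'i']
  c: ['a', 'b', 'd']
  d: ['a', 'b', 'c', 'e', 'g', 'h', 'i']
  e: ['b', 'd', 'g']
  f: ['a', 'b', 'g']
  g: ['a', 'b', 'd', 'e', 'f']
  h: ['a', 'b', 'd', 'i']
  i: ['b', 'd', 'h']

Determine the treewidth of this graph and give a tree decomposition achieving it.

The largest bag has 4 vertices, giving width 3; this decomposition certifies tw(G) ≤ 3. Conversely, {b, d, e, g} is a clique of size 4, and the vertices of any clique must share a bag in every tree decomposition; so some bag has ≥ 4 vertices and tw(G) ≥ 3. Combining the bounds, tw(G) = 3.

Treewidth 3.
One optimal decomposition is:
Bags: B1 = {b, d, h, i}  B2 = {a, b, d, h}  B3 = {a, b, c, d}  B4 = {a, b, d, g}  B5 = {a, b, f, g}  B6 = {b, d, e, g}
Tree: B1–B2, B2–B3, B3–B4, B4–B5, B4–B6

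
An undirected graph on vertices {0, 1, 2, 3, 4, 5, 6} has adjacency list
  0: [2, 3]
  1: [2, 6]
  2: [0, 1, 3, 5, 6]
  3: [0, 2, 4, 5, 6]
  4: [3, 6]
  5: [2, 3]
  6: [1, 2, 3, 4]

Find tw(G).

2

A width-2 tree decomposition is:
Bags: B1 = {2, 3, 6}  B2 = {1, 2, 6}  B3 = {2, 3, 5}  B4 = {3, 4, 6}  B5 = {0, 2, 3}
Tree: B1–B2, B1–B3, B1–B4, B3–B5
The largest bag has 3 vertices, giving width 2; this decomposition certifies tw(G) ≤ 2. On the other hand G contains the 3-clique {1, 2, 6}. A clique must lie in a single bag of any decomposition, so no decomposition can have width below 2. Hence tw(G) = 2 exactly.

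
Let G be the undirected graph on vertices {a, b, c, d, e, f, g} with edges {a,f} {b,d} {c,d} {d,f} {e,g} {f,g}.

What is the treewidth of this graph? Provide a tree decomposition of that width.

The largest bag has 2 vertices, giving width 1; this decomposition certifies tw(G) ≤ 1. G has an edge, so its treewidth is at least 1. The upper and lower bounds meet at 1, so that is the treewidth.

Treewidth 1.
Bags: B1 = {f, g}  B2 = {d, f}  B3 = {b, d}  B4 = {e, g}  B5 = {c, d}  B6 = {a, f}
Tree: B1–B2, B2–B3, B1–B4, B2–B5, B1–B6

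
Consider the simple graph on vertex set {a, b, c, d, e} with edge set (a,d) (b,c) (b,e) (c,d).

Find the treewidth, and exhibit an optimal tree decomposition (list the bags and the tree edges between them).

Treewidth 1.
One optimal decomposition is:
Bags: B1 = {b, c}  B2 = {c, d}  B3 = {a, d}  B4 = {b, e}
Tree: B1–B2, B2–B3, B1–B4

The largest bag has 2 vertices, giving width 1; this decomposition certifies tw(G) ≤ 1. Any graph with an edge has treewidth ≥ 1, and G has the edge c–b. Hence tw(G) = 1 exactly.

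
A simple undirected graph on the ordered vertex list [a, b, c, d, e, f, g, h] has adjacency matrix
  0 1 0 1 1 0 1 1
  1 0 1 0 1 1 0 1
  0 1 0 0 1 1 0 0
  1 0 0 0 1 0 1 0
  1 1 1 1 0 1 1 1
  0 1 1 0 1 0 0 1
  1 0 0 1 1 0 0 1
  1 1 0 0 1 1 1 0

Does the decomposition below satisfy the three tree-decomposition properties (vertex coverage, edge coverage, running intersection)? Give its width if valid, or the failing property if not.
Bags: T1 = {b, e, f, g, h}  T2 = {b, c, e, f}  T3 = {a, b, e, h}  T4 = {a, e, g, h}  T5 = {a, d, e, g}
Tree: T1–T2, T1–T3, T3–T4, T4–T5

No — bags containing vertex g are not connected in the tree.

A tree decomposition must satisfy three properties: every vertex lies in some bag; for every edge, both endpoints lie together in some bag; and for every vertex, the bags containing it form a connected subtree. Here bags containing vertex g are not connected in the tree, so the decomposition is invalid.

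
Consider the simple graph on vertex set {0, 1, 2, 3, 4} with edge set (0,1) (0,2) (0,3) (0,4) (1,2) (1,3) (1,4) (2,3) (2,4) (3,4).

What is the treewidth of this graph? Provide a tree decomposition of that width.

A single bag containing all 5 vertices is trivially a valid decomposition of width 4. For the lower bound, the 5 vertices {0, 1, 2, 3, 4} are pairwise adjacent, and any tree decomposition puts a clique entirely inside one bag — forcing width ≥ 4. Therefore the treewidth is 4.

Treewidth 4.
One such decomposition:
Bags: B1 = {0, 1, 2, 3, 4}
Tree: (single bag)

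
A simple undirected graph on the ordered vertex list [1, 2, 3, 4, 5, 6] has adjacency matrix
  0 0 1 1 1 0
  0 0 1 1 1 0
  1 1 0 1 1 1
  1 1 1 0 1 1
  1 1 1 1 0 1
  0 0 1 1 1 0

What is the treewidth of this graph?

3

A width-3 tree decomposition is:
Bags: B1 = {2, 3, 4, 5}  B2 = {1, 3, 4, 5}  B3 = {3, 4, 5, 6}
Tree: B1–B2, B1–B3
The largest bag has 4 vertices, giving width 3; this decomposition certifies tw(G) ≤ 3. For the lower bound, the 4 vertices {1, 3, 4, 5} are pairwise adjacent, and any tree decomposition puts a clique entirely inside one bag — forcing width ≥ 3. Combining the bounds, tw(G) = 3.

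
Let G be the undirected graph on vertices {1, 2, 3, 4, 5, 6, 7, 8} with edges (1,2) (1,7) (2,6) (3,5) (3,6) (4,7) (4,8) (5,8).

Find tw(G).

A width-2 tree decomposition is:
Bags: B1 = {1, 2, 7}  B2 = {2, 6, 7}  B3 = {3, 6, 7}  B4 = {3, 5, 7}  B5 = {5, 7, 8}  B6 = {4, 7, 8}
Tree: B1–B2, B2–B3, B3–B4, B4–B5, B5–B6
The largest bag has 3 vertices, giving width 2; this decomposition certifies tw(G) ≤ 2. Since 7–1–2–6–3–5–8–4–7 is a cycle in G, G is not acyclic. Forests are exactly the graphs of treewidth ≤ 1, so tw(G) ≥ 2. Hence tw(G) = 2 exactly.

2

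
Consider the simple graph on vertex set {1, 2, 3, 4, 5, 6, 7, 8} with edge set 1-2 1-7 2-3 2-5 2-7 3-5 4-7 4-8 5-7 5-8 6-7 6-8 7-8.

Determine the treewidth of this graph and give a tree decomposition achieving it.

Treewidth 2.
One optimal decomposition is:
Bags: B1 = {2, 5, 7}  B2 = {5, 7, 8}  B3 = {6, 7, 8}  B4 = {1, 2, 7}  B5 = {2, 3, 5}  B6 = {4, 7, 8}
Tree: B1–B2, B2–B3, B1–B4, B1–B5, B2–B6

The largest bag has 3 vertices, giving width 2; this decomposition certifies tw(G) ≤ 2. Conversely, {2, 3, 5} is a clique of size 3, and the vertices of any clique must share a bag in every tree decomposition; so some bag has ≥ 3 vertices and tw(G) ≥ 2. Combining the bounds, tw(G) = 2.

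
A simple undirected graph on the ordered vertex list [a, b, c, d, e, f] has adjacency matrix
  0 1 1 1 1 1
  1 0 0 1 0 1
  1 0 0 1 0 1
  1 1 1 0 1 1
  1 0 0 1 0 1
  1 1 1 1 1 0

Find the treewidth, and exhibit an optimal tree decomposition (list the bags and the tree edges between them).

Each bag holds 4 vertices, so the decomposition has width 3, which upper-bounds the treewidth. Conversely, {a, d, e, f} is a clique of size 4, and the vertices of any clique must share a bag in every tree decomposition; so some bag has ≥ 4 vertices and tw(G) ≥ 3. Therefore the treewidth is 3.

Treewidth 3.
Bags: B1 = {a, b, d, f}  B2 = {a, c, d, f}  B3 = {a, d, e, f}
Tree: B1–B2, B1–B3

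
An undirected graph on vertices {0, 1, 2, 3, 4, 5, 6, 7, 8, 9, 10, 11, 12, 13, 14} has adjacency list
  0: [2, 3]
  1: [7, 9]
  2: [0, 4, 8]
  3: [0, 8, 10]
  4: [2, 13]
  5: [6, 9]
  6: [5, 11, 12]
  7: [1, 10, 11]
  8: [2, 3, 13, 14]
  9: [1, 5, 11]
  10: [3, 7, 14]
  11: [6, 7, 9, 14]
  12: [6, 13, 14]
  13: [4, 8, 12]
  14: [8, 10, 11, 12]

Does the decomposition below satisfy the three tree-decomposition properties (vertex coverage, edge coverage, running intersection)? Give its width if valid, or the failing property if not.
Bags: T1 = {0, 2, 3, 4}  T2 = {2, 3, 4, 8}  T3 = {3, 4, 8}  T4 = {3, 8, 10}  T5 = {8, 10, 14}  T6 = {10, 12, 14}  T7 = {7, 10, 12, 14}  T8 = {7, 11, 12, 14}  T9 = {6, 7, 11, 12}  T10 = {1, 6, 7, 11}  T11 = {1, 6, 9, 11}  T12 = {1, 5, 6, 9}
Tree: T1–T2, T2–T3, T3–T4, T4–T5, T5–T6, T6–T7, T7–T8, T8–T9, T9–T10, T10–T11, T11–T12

A tree decomposition must satisfy three properties: every vertex lies in some bag; for every edge, both endpoints lie together in some bag; and for every vertex, the bags containing it form a connected subtree. Here vertex 13 appears in no bag, so the decomposition is invalid.

No — vertex 13 appears in no bag.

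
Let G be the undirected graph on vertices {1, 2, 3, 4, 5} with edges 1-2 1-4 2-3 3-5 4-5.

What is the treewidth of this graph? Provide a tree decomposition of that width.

The largest bag has 3 vertices, giving width 2; this decomposition certifies tw(G) ≤ 2. For the lower bound, G contains the cycle 1–2–3–5–4–1, so G is not a forest; only forests have treewidth ≤ 1, hence tw(G) ≥ 2. Therefore the treewidth is 2.

Treewidth 2.
One optimal decomposition is:
Bags: B1 = {1, 2, 3}  B2 = {1, 3, 5}  B3 = {1, 4, 5}
Tree: B1–B2, B2–B3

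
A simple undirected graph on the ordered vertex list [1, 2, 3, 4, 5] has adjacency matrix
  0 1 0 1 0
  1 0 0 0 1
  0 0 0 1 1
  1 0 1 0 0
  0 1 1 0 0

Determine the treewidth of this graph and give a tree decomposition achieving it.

Treewidth 2.
Bags: B1 = {1, 2, 5}  B2 = {1, 4, 5}  B3 = {3, 4, 5}
Tree: B1–B2, B2–B3

The largest bag has 3 vertices, giving width 2; this decomposition certifies tw(G) ≤ 2. The edges 5–2–1–4–3–5 form a cycle, so G is not a tree and its treewidth is at least 2. Combining the bounds, tw(G) = 2.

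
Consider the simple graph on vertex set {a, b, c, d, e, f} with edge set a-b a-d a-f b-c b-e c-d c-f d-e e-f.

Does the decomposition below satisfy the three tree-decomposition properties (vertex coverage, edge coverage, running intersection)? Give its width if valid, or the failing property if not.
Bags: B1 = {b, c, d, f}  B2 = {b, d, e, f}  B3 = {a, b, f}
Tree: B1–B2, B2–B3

A tree decomposition must satisfy three properties: every vertex lies in some bag; for every edge, both endpoints lie together in some bag; and for every vertex, the bags containing it form a connected subtree. Here edge (d,a) lies in no bag, so the decomposition is invalid.

No — edge (d,a) lies in no bag.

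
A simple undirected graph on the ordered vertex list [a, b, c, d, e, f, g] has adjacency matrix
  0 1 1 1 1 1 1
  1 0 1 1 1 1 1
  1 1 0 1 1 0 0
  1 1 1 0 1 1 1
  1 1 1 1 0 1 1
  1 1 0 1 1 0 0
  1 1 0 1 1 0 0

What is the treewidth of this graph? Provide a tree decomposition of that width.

Each bag holds 5 vertices, so the decomposition has width 4, which upper-bounds the treewidth. On the other hand G contains the 5-clique {a, b, d, e, g}. A clique must lie in a single bag of any decomposition, so no decomposition can have width below 4. Therefore the treewidth is 4.

Treewidth 4.
One optimal decomposition is:
Bags: B1 = {a, b, c, d, e}  B2 = {a, b, d, e, g}  B3 = {a, b, d, e, f}
Tree: B1–B2, B1–B3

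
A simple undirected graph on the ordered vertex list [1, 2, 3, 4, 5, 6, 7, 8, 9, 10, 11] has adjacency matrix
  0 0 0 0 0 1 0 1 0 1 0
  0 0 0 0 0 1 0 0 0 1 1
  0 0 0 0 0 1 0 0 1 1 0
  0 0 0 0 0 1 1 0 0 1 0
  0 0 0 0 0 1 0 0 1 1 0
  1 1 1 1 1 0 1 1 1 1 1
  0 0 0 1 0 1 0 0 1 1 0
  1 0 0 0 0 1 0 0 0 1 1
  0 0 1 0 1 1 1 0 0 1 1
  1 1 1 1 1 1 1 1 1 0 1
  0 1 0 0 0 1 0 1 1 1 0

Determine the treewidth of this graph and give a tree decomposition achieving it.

Treewidth 3.
One optimal decomposition is:
Bags: B1 = {6, 9, 10, 11}  B2 = {6, 8, 10, 11}  B3 = {3, 6, 9, 10}  B4 = {6, 7, 9, 10}  B5 = {5, 6, 9, 10}  B6 = {4, 6, 7, 10}  B7 = {1, 6, 8, 10}  B8 = {2, 6, 10, 11}
Tree: B1–B2, B1–B3, B1–B4, B4–B5, B4–B6, B2–B7, B2–B8

The largest bag has 4 vertices, giving width 3; this decomposition certifies tw(G) ≤ 3. Conversely, {1, 6, 8, 10} is a clique of size 4, and the vertices of any clique must share a bag in every tree decomposition; so some bag has ≥ 4 vertices and tw(G) ≥ 3. Hence tw(G) = 3 exactly.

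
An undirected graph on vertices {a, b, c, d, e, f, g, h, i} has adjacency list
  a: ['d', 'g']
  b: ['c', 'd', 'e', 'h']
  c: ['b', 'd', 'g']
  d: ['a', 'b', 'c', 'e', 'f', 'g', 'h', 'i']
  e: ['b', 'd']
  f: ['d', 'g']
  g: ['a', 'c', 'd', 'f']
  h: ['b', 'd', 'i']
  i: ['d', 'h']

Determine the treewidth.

2

A width-2 tree decomposition is:
Bags: B1 = {d, h, i}  B2 = {b, d, h}  B3 = {b, c, d}  B4 = {b, d, e}  B5 = {c, d, g}  B6 = {a, d, g}  B7 = {d, f, g}
Tree: B1–B2, B2–B3, B2–B4, B3–B5, B5–B6, B5–B7
Every bag has size at most 3, so the width is 3 − 1 = 2 and tw(G) ≤ 2. On the other hand G contains the 3-clique {d, f, g}. A clique must lie in a single bag of any decomposition, so no decomposition can have width below 2. Combining the bounds, tw(G) = 2.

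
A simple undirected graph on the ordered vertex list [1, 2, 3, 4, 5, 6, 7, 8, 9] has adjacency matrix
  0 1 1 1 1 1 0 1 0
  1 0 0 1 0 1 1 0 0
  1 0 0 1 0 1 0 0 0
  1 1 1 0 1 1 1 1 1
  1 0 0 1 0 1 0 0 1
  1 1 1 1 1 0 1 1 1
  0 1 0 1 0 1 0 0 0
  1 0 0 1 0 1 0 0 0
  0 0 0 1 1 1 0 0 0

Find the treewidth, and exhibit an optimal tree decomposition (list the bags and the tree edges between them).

Treewidth 3.
One such decomposition:
Bags: B1 = {1, 4, 6, 8}  B2 = {1, 2, 4, 6}  B3 = {2, 4, 6, 7}  B4 = {1, 3, 4, 6}  B5 = {1, 4, 5, 6}  B6 = {4, 5, 6, 9}
Tree: B1–B2, B2–B3, B2–B4, B1–B5, B5–B6

The largest bag has 4 vertices, giving width 3; this decomposition certifies tw(G) ≤ 3. Conversely, {1, 4, 6, 8} is a clique of size 4, and the vertices of any clique must share a bag in every tree decomposition; so some bag has ≥ 4 vertices and tw(G) ≥ 3. Combining the bounds, tw(G) = 3.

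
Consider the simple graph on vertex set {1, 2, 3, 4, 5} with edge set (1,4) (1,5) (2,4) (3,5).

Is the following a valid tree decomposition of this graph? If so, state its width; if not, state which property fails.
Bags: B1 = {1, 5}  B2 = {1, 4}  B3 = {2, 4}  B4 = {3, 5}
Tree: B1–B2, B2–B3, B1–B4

Checking the three conditions: (i) the bags cover all of {1, 2, 3, 4, 5}; (ii) for each edge, some bag contains both endpoints; (iii) the bags containing any fixed vertex form a subtree. All hold, so the decomposition is valid with width 2 − 1 = 1.

Yes; width 1.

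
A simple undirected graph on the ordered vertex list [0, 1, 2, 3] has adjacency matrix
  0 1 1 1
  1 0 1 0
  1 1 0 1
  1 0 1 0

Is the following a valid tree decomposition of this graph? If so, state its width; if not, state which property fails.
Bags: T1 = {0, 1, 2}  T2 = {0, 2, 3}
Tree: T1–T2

Yes; width 2.

Vertex coverage: the bags together contain {0, 1, 2, 3}, the full vertex set. Edge coverage: each edge of G has both endpoints in at least one bag. Running intersection: for every vertex, the bags containing it form a connected subtree. All three properties hold, so this is a valid tree decomposition of width max|bag| − 1 = 2, and hence tw(G) ≤ 2.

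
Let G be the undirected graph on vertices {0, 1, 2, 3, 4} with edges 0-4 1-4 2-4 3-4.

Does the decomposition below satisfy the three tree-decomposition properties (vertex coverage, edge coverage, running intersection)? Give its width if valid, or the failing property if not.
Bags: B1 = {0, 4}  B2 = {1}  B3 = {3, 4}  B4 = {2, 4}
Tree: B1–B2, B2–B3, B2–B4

A tree decomposition must satisfy three properties: every vertex lies in some bag; for every edge, both endpoints lie together in some bag; and for every vertex, the bags containing it form a connected subtree. Here edge (4,1) lies in no bag, so the decomposition is invalid.

No — edge (4,1) lies in no bag.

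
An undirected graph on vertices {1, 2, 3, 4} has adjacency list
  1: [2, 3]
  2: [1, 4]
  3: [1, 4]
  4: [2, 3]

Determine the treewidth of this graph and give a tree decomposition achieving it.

The largest bag has 3 vertices, giving width 2; this decomposition certifies tw(G) ≤ 2. Since 2–1–3–4–2 is a cycle in G, G is not acyclic. Forests are exactly the graphs of treewidth ≤ 1, so tw(G) ≥ 2. Combining the bounds, tw(G) = 2.

Treewidth 2.
Bags: B1 = {1, 2, 3}  B2 = {2, 3, 4}
Tree: B1–B2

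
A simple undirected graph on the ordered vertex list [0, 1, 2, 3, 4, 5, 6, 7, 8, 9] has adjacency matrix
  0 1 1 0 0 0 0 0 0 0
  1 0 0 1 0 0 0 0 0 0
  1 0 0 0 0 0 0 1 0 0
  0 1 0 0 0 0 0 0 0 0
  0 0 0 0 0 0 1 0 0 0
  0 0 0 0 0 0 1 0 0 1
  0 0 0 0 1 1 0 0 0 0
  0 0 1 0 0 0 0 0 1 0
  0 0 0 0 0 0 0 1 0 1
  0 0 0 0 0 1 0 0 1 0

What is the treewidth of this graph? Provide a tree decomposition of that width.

The largest bag has 2 vertices, giving width 1; this decomposition certifies tw(G) ≤ 1. Any graph with an edge has treewidth ≥ 1, and G has the edge 4–6. The upper and lower bounds meet at 1, so that is the treewidth.

Treewidth 1.
One optimal decomposition is:
Bags: B1 = {4, 6}  B2 = {5, 6}  B3 = {5, 9}  B4 = {8, 9}  B5 = {7, 8}  B6 = {2, 7}  B7 = {0, 2}  B8 = {0, 1}  B9 = {1, 3}
Tree: B1–B2, B2–B3, B3–B4, B4–B5, B5–B6, B6–B7, B7–B8, B8–B9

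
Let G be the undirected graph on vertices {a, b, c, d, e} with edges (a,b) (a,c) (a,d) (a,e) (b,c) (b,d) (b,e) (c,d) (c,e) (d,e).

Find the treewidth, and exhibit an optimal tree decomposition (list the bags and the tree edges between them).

A single bag containing all 5 vertices is trivially a valid decomposition of width 4. For the lower bound, the 5 vertices {a, b, c, d, e} are pairwise adjacent, and any tree decomposition puts a clique entirely inside one bag — forcing width ≥ 4. Therefore the treewidth is 4.

Treewidth 4.
Bags: B1 = {a, b, c, d, e}
Tree: (single bag)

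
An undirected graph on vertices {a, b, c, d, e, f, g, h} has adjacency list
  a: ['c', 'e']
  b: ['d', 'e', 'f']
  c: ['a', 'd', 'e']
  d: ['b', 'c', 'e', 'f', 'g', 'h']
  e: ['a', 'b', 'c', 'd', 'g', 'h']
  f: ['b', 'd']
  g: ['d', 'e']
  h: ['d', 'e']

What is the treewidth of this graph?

2

A width-2 tree decomposition is:
Bags: B1 = {b, d, e}  B2 = {b, d, f}  B3 = {d, e, g}  B4 = {d, e, h}  B5 = {c, d, e}  B6 = {a, c, e}
Tree: B1–B2, B1–B3, B1–B4, B3–B5, B5–B6
Each bag holds 3 vertices, so the decomposition has width 2, which upper-bounds the treewidth. On the other hand G contains the 3-clique {d, e, g}. A clique must lie in a single bag of any decomposition, so no decomposition can have width below 2. The upper and lower bounds meet at 2, so that is the treewidth.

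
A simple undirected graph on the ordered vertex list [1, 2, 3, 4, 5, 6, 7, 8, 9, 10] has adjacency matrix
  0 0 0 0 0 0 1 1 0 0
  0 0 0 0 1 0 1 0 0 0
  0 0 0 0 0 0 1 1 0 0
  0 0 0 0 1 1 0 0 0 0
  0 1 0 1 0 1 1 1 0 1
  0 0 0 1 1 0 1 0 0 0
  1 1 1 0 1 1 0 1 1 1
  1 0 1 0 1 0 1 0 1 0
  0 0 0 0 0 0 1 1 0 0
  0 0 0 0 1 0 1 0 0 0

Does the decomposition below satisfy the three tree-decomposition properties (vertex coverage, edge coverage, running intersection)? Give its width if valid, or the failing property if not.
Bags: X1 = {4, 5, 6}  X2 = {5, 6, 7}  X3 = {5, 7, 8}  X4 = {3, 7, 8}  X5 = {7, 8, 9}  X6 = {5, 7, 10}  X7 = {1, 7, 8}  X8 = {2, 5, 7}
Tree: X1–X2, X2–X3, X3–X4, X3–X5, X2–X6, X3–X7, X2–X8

Yes; width 2.

Vertex coverage: the bags together contain {1, 2, 3, 4, 5, 6, 7, 8, 9, 10}, the full vertex set. Edge coverage: each edge of G has both endpoints in at least one bag. Running intersection: for every vertex, the bags containing it form a connected subtree. All three properties hold, so this is a valid tree decomposition of width max|bag| − 1 = 2, and hence tw(G) ≤ 2.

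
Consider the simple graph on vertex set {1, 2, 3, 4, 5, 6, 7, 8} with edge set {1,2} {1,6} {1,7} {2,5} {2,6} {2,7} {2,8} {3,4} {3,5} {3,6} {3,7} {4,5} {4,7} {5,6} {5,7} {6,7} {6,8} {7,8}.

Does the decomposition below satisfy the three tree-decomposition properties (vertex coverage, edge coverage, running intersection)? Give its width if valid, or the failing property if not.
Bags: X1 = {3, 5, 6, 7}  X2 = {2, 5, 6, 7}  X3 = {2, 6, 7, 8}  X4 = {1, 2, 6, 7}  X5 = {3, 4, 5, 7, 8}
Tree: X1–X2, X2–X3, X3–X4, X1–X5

No — bags containing vertex 8 are not connected in the tree.

A tree decomposition must satisfy three properties: every vertex lies in some bag; for every edge, both endpoints lie together in some bag; and for every vertex, the bags containing it form a connected subtree. Here bags containing vertex 8 are not connected in the tree, so the decomposition is invalid.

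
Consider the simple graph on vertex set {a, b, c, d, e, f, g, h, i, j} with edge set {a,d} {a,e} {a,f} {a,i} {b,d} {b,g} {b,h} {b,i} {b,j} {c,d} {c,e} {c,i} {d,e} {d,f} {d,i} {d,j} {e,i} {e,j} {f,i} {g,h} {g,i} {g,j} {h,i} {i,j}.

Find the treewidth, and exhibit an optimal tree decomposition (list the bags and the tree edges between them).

Every bag has size at most 4, so the width is 4 − 1 = 3 and tw(G) ≤ 3. Conversely, {d, e, i, j} is a clique of size 4, and the vertices of any clique must share a bag in every tree decomposition; so some bag has ≥ 4 vertices and tw(G) ≥ 3. Therefore the treewidth is 3.

Treewidth 3.
One such decomposition:
Bags: B1 = {d, e, i, j}  B2 = {b, d, i, j}  B3 = {c, d, e, i}  B4 = {b, g, i, j}  B5 = {b, g, h, i}  B6 = {a, d, e, i}  B7 = {a, d, f, i}
Tree: B1–B2, B1–B3, B2–B4, B4–B5, B3–B6, B6–B7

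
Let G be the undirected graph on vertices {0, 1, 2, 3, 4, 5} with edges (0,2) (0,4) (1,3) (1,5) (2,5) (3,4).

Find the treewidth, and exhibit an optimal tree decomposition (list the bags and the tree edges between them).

The largest bag has 3 vertices, giving width 2; this decomposition certifies tw(G) ≤ 2. The edges 1–3–4–0–2–5–1 form a cycle, so G is not a tree and its treewidth is at least 2. Combining the bounds, tw(G) = 2.

Treewidth 2.
Bags: B1 = {1, 3, 4}  B2 = {0, 1, 4}  B3 = {0, 1, 2}  B4 = {1, 2, 5}
Tree: B1–B2, B2–B3, B3–B4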